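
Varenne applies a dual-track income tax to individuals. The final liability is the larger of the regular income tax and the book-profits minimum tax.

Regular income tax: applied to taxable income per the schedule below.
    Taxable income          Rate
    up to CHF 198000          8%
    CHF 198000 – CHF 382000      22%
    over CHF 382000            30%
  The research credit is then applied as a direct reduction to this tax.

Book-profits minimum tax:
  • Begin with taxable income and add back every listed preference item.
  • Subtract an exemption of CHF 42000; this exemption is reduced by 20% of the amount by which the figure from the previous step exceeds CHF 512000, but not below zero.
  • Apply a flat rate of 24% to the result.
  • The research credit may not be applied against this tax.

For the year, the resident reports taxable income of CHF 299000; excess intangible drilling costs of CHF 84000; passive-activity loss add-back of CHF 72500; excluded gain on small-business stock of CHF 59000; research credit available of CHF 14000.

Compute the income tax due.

CHF 113520

Regular income tax:
  CHF 198000 × 8% = CHF 15840
  CHF 101000 × 22% = CHF 22220
  → CHF 38060
  Less research credit CHF 14000 → CHF 24060

Book-profits minimum tax:
  Adjusted income: CHF 299000 + CHF 84000 + CHF 72500 + CHF 59000 = CHF 514500
  Exemption: CHF 42000 − 20% × (CHF 514500 − CHF 512000) = CHF 42000 − CHF 500 = CHF 41500
  Base: CHF 514500 − CHF 41500 = CHF 473000
  CHF 473000 × 24% = CHF 113520

CHF 113520 > CHF 24060, so the book-profits minimum tax is the binding amount.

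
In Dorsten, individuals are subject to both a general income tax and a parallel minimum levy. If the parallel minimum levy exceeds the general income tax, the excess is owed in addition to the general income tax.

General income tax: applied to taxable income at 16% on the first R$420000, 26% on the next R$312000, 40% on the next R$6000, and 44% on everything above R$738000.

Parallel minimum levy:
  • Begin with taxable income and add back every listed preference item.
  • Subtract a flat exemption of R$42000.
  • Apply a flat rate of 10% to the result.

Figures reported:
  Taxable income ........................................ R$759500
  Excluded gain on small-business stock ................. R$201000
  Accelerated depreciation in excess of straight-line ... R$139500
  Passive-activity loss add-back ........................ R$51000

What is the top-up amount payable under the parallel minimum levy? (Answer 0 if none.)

General income tax:
  R$420000 × 16% = R$67200
  R$312000 × 26% = R$81120
  R$6000 × 40% = R$2400
  R$21500 × 44% = R$9460
  → R$160180

Parallel minimum levy:
  Adjusted income: R$759500 + R$201000 + R$139500 + R$51000 = R$1151000
  Less exemption R$42000 → base R$1109000
  R$1109000 × 10% = R$110900

R$110900 ≤ R$160180, so no add-on is due.

R$0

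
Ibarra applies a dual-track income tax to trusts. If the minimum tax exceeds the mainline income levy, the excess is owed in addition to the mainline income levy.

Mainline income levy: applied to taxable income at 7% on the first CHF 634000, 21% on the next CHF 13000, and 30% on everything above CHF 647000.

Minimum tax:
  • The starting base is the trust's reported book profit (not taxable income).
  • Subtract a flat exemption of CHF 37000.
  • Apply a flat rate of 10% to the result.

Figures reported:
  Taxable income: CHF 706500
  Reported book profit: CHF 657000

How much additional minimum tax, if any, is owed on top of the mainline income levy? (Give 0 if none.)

Mainline income levy:
  CHF 634000 × 7% = CHF 44380
  CHF 13000 × 21% = CHF 2730
  CHF 59500 × 30% = CHF 17850
  → CHF 64960

Minimum tax:
  Base (reported book profit): CHF 657000
  Less exemption CHF 37000 → base CHF 620000
  CHF 620000 × 10% = CHF 62000

CHF 62000 ≤ CHF 64960, so no add-on is due.

CHF 0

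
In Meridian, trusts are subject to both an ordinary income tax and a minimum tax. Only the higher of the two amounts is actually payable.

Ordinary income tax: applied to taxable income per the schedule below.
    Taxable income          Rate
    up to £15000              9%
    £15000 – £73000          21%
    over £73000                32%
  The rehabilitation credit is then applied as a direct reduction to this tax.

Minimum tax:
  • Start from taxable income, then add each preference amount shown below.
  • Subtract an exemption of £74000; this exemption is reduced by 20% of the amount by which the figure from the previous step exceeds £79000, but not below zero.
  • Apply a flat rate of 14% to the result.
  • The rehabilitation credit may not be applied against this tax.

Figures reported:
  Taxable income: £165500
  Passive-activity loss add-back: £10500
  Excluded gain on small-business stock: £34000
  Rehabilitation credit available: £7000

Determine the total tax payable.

Ordinary income tax:
  £15000 × 9% = £1350
  £58000 × 21% = £12180
  £92500 × 32% = £29600
  → £43130
  Less rehabilitation credit £7000 → £36130

Minimum tax:
  Adjusted income: £165500 + £10500 + £34000 = £210000
  Exemption: £74000 − 20% × (£210000 − £79000) = £74000 − £26200 = £47800
  Base: £210000 − £47800 = £162200
  £162200 × 14% = £22708

£36130 > £22708, so the ordinary income tax governs.

£36130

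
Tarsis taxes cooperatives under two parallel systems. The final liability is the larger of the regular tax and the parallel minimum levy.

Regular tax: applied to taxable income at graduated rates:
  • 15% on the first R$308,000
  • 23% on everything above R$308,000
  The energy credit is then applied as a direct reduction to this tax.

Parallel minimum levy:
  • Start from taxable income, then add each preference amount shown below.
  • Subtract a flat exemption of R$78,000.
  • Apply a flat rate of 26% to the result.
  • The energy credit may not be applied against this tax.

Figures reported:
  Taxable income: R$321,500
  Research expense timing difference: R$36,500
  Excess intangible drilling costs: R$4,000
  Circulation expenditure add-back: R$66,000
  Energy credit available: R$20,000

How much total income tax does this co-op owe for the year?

Regular tax:
  R$308,000 × 15% = R$46,200
  R$13,500 × 23% = R$3,105
  → R$49,305
  Less energy credit R$20,000 → R$29,305

Parallel minimum levy:
  Adjusted income: R$321,500 + R$36,500 + R$4,000 + R$66,000 = R$428,000
  Less exemption R$78,000 → base R$350,000
  R$350,000 × 26% = R$91,000

R$91,000 > R$29,305, so the parallel minimum levy is the binding amount.

R$91,000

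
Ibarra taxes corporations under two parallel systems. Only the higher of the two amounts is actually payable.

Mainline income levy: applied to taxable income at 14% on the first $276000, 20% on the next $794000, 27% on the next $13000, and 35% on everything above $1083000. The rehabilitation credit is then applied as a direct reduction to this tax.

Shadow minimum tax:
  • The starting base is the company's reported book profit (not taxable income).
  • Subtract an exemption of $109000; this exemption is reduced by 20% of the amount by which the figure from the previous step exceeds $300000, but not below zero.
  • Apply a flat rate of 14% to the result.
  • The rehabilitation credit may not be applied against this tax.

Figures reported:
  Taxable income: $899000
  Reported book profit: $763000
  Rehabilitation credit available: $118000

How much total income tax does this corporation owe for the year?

$104524

Mainline income levy:
  $276000 × 14% = $38640
  $623000 × 20% = $124600
  → $163240
  Less rehabilitation credit $118000 → $45240

Shadow minimum tax:
  Base (reported book profit): $763000
  Exemption: $109000 − 20% × ($763000 − $300000) = $109000 − $92600 = $16400
  Base: $763000 − $16400 = $746600
  $746600 × 14% = $104524

$104524 > $45240, so the shadow minimum tax is the binding amount.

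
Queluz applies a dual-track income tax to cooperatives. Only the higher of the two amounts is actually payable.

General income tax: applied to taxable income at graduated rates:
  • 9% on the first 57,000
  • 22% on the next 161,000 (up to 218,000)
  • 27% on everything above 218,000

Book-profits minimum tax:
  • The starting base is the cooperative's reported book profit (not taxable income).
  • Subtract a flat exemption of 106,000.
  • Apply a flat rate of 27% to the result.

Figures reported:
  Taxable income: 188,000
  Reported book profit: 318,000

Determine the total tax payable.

General income tax:
  57,000 × 9% = 5,130
  131,000 × 22% = 28,820
  → 33,950

Book-profits minimum tax:
  Base (reported book profit): 318,000
  Less exemption 106,000 → base 212,000
  212,000 × 27% = 57,240

57,240 > 33,950, so the book-profits minimum tax is the binding amount.

57,240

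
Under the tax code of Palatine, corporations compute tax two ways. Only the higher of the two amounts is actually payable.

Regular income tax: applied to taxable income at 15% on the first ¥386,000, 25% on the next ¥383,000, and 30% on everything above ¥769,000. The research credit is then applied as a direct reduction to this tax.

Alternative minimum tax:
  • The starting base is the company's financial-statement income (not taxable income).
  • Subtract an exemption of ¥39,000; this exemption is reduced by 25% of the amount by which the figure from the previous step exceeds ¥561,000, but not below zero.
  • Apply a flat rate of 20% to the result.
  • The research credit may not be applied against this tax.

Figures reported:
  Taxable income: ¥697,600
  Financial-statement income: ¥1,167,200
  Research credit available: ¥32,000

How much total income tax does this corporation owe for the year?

Regular income tax:
  ¥386,000 × 15% = ¥57,900
  ¥311,600 × 25% = ¥77,900
  → ¥135,800
  Less research credit ¥32,000 → ¥103,800

Alternative minimum tax:
  Base (financial-statement income): ¥1,167,200
  Exemption: 25% × (¥1,167,200 − ¥561,000) = ¥151,550 ≥ ¥39,000, so the exemption is fully phased out
  Base: ¥1,167,200 − ¥0 = ¥1,167,200
  ¥1,167,200 × 20% = ¥233,440

¥233,440 > ¥103,800, so the alternative minimum tax is the binding amount.

¥233,440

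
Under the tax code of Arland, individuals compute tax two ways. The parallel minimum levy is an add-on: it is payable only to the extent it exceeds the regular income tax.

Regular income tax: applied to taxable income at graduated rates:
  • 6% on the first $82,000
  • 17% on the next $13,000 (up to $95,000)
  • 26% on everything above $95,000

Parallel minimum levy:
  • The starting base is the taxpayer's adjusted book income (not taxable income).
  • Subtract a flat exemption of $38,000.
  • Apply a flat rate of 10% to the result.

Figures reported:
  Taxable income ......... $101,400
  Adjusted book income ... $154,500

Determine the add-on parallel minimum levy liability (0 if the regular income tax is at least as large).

$2,856

Regular income tax:
  $82,000 × 6% = $4,920
  $13,000 × 17% = $2,210
  $6,400 × 26% = $1,664
  → $8,794

Parallel minimum levy:
  Base (adjusted book income): $154,500
  Less exemption $38,000 → base $116,500
  $116,500 × 10% = $11,650

Excess of parallel minimum levy over regular income tax: $11,650 − $8,794 = $2,856.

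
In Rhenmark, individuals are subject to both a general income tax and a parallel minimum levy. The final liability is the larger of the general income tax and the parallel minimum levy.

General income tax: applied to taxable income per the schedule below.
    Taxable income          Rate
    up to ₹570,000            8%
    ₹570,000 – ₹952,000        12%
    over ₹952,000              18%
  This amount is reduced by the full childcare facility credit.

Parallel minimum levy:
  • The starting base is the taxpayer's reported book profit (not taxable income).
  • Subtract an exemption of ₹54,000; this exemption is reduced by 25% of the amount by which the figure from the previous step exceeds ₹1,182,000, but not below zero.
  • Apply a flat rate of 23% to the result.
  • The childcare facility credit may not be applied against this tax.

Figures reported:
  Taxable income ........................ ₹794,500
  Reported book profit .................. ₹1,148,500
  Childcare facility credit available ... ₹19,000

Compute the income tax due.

Parallel minimum levy:
  Base (reported book profit): ₹1,148,500
  Exemption: ₹1,148,500 ≤ ₹1,182,000, so full ₹54,000 applies
  Base: ₹1,148,500 − ₹54,000 = ₹1,094,500
  ₹1,094,500 × 23% = ₹251,735

General income tax:
  ₹570,000 × 8% = ₹45,600
  ₹224,500 × 12% = ₹26,940
  → ₹72,540
  Less childcare facility credit ₹19,000 → ₹53,540

₹251,735 > ₹53,540, so the parallel minimum levy is the binding amount.

₹251,735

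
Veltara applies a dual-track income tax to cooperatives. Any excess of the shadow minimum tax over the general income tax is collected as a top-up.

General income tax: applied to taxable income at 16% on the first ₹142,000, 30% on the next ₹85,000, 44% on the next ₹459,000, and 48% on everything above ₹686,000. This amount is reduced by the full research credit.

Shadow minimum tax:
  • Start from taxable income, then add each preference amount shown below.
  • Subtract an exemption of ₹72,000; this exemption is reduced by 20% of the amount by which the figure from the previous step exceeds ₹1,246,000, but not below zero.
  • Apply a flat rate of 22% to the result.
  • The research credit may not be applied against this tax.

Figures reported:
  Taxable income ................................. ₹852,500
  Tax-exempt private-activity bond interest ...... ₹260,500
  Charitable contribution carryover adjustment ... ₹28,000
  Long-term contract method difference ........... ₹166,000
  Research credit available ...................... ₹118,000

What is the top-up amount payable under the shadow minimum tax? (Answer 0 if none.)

₹62,284

Shadow minimum tax:
  Adjusted income: ₹852,500 + ₹260,500 + ₹28,000 + ₹166,000 = ₹1,307,000
  Exemption: ₹72,000 − 20% × (₹1,307,000 − ₹1,246,000) = ₹72,000 − ₹12,200 = ₹59,800
  Base: ₹1,307,000 − ₹59,800 = ₹1,247,200
  ₹1,247,200 × 22% = ₹274,384

General income tax:
  ₹142,000 × 16% = ₹22,720
  ₹85,000 × 30% = ₹25,500
  ₹459,000 × 44% = ₹201,960
  ₹166,500 × 48% = ₹79,920
  → ₹330,100
  Less research credit ₹118,000 → ₹212,100

Excess of shadow minimum tax over general income tax: ₹274,384 − ₹212,100 = ₹62,284.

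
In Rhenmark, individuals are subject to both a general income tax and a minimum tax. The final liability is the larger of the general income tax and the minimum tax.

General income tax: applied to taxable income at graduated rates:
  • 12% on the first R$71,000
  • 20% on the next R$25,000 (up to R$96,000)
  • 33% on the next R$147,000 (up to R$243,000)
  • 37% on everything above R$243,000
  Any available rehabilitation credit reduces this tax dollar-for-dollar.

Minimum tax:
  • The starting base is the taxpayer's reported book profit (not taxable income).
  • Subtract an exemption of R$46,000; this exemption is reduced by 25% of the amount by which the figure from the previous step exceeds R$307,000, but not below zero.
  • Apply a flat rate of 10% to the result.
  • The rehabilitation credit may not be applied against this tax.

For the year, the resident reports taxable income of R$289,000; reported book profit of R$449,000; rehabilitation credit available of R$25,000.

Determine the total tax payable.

R$54,050

General income tax:
  R$71,000 × 12% = R$8,520
  R$25,000 × 20% = R$5,000
  R$147,000 × 33% = R$48,510
  R$46,000 × 37% = R$17,020
  → R$79,050
  Less rehabilitation credit R$25,000 → R$54,050

Minimum tax:
  Base (reported book profit): R$449,000
  Exemption: R$46,000 − 25% × (R$449,000 − R$307,000) = R$46,000 − R$35,500 = R$10,500
  Base: R$449,000 − R$10,500 = R$438,500
  R$438,500 × 10% = R$43,850

R$54,050 > R$43,850, so the general income tax governs.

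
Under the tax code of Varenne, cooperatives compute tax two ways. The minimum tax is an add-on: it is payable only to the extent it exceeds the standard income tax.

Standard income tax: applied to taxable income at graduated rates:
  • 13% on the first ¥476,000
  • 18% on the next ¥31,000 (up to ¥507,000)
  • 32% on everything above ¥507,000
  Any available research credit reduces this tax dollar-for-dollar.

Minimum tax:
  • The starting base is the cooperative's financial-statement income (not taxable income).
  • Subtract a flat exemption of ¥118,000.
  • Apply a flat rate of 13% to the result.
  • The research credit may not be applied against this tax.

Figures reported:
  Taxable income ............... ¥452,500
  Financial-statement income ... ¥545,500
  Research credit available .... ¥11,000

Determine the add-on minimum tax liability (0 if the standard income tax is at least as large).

Standard income tax:
  ¥452,500 × 13% = ¥58,825
  Less research credit ¥11,000 → ¥47,825

Minimum tax:
  Base (financial-statement income): ¥545,500
  Less exemption ¥118,000 → base ¥427,500
  ¥427,500 × 13% = ¥55,575

Excess of minimum tax over standard income tax: ¥55,575 − ¥47,825 = ¥7,750.

¥7,750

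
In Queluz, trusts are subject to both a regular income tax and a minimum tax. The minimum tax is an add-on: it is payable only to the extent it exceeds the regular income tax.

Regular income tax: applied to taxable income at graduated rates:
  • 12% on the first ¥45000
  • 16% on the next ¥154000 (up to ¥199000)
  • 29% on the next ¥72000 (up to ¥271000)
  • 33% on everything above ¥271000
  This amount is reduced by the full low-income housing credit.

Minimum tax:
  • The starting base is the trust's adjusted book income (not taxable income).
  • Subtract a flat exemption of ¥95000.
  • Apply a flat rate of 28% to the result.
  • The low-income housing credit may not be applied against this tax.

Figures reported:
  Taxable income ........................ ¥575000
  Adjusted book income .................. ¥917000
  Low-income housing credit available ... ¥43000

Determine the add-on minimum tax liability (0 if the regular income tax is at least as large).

Minimum tax:
  Base (adjusted book income): ¥917000
  Less exemption ¥95000 → base ¥822000
  ¥822000 × 28% = ¥230160

Regular income tax:
  ¥45000 × 12% = ¥5400
  ¥154000 × 16% = ¥24640
  ¥72000 × 29% = ¥20880
  ¥304000 × 33% = ¥100320
  → ¥151240
  Less low-income housing credit ¥43000 → ¥108240

Excess of minimum tax over regular income tax: ¥230160 − ¥108240 = ¥121920.

¥121920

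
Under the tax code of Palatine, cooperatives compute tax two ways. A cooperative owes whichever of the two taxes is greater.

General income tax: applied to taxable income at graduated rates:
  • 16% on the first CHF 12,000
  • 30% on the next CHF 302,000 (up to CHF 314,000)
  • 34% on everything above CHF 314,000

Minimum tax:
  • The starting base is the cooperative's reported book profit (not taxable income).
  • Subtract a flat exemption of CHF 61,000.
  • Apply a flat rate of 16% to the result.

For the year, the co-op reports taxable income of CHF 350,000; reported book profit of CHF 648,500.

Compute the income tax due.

CHF 104,760

General income tax:
  CHF 12,000 × 16% = CHF 1,920
  CHF 302,000 × 30% = CHF 90,600
  CHF 36,000 × 34% = CHF 12,240
  → CHF 104,760

Minimum tax:
  Base (reported book profit): CHF 648,500
  Less exemption CHF 61,000 → base CHF 587,500
  CHF 587,500 × 16% = CHF 94,000

CHF 104,760 > CHF 94,000, so the general income tax governs.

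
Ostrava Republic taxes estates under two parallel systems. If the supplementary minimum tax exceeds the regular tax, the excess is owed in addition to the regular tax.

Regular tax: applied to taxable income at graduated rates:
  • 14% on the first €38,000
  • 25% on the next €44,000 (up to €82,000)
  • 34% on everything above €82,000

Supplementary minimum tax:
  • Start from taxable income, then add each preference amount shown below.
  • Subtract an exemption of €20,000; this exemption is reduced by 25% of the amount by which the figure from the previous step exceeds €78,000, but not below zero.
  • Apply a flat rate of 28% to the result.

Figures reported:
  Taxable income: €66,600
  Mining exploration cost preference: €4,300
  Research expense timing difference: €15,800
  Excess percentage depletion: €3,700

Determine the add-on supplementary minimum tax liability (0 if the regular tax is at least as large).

Regular tax:
  €38,000 × 14% = €5,320
  €28,600 × 25% = €7,150
  → €12,470

Supplementary minimum tax:
  Adjusted income: €66,600 + €4,300 + €15,800 + €3,700 = €90,400
  Exemption: €20,000 − 25% × (€90,400 − €78,000) = €20,000 − €3,100 = €16,900
  Base: €90,400 − €16,900 = €73,500
  €73,500 × 28% = €20,580

Excess of supplementary minimum tax over regular tax: €20,580 − €12,470 = €8,110.

€8,110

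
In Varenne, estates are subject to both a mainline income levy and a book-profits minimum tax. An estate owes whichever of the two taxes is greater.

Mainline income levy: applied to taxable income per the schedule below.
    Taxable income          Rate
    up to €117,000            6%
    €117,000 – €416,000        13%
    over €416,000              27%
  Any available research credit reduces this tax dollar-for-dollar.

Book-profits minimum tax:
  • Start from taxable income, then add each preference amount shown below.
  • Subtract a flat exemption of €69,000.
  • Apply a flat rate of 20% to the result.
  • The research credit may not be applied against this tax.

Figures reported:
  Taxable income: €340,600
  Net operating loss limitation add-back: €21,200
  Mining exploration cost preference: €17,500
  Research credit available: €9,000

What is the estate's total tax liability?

Book-profits minimum tax:
  Adjusted income: €340,600 + €21,200 + €17,500 = €379,300
  Less exemption €69,000 → base €310,300
  €310,300 × 20% = €62,060

Mainline income levy:
  €117,000 × 6% = €7,020
  €223,600 × 13% = €29,068
  → €36,088
  Less research credit €9,000 → €27,088

€62,060 > €27,088, so the book-profits minimum tax is the binding amount.

€62,060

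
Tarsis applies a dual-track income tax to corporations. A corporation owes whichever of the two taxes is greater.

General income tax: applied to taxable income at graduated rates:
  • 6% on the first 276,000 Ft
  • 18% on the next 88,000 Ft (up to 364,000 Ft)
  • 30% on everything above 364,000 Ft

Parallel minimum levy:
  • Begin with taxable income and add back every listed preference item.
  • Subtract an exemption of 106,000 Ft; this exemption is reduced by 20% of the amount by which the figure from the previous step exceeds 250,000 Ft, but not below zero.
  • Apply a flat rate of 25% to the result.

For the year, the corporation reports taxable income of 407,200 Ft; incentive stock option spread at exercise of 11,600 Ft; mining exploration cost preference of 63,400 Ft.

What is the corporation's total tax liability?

105,660 Ft

Parallel minimum levy:
  Adjusted income: 407,200 Ft + 11,600 Ft + 63,400 Ft = 482,200 Ft
  Exemption: 106,000 Ft − 20% × (482,200 Ft − 250,000 Ft) = 106,000 Ft − 46,440 Ft = 59,560 Ft
  Base: 482,200 Ft − 59,560 Ft = 422,640 Ft
  422,640 Ft × 25% = 105,660 Ft

General income tax:
  276,000 Ft × 6% = 16,560 Ft
  88,000 Ft × 18% = 15,840 Ft
  43,200 Ft × 30% = 12,960 Ft
  → 45,360 Ft

105,660 Ft > 45,360 Ft, so the parallel minimum levy is the binding amount.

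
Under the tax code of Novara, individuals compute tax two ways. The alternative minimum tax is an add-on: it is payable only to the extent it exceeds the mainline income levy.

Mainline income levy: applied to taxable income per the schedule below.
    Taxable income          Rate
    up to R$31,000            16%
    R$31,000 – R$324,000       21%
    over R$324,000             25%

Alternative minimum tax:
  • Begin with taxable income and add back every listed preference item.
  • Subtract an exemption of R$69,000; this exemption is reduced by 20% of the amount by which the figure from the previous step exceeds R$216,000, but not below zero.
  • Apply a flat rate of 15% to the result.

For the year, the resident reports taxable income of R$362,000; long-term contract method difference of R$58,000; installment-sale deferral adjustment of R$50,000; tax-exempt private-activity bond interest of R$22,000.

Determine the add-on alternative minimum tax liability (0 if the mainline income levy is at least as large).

R$0

Mainline income levy:
  R$31,000 × 16% = R$4,960
  R$293,000 × 21% = R$61,530
  R$38,000 × 25% = R$9,500
  → R$75,990

Alternative minimum tax:
  Adjusted income: R$362,000 + R$58,000 + R$50,000 + R$22,000 = R$492,000
  Exemption: R$69,000 − 20% × (R$492,000 − R$216,000) = R$69,000 − R$55,200 = R$13,800
  Base: R$492,000 − R$13,800 = R$478,200
  R$478,200 × 15% = R$71,730

R$71,730 ≤ R$75,990, so no add-on is due.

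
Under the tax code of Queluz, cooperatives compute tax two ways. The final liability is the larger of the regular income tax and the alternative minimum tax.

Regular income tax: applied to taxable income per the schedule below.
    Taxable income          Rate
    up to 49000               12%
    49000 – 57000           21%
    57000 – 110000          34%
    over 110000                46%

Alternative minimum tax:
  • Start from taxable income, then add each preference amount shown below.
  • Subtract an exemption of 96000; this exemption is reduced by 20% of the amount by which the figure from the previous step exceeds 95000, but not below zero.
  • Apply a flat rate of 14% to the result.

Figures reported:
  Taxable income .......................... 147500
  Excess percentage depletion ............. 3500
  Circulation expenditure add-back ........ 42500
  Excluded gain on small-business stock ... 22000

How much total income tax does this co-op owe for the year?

42830

Alternative minimum tax:
  Adjusted income: 147500 + 3500 + 42500 + 22000 = 215500
  Exemption: 96000 − 20% × (215500 − 95000) = 96000 − 24100 = 71900
  Base: 215500 − 71900 = 143600
  143600 × 14% = 20104

Regular income tax:
  49000 × 12% = 5880
  8000 × 21% = 1680
  53000 × 34% = 18020
  37500 × 46% = 17250
  → 42830

42830 > 20104, so the regular income tax governs.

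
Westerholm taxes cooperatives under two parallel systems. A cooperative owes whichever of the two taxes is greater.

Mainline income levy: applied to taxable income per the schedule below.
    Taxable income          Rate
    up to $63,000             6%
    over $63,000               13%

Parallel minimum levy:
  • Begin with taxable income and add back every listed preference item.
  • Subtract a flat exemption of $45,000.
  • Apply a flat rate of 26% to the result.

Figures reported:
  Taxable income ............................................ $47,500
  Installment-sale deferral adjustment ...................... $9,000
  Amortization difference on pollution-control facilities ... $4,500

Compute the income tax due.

$4,160

Parallel minimum levy:
  Adjusted income: $47,500 + $9,000 + $4,500 = $61,000
  Less exemption $45,000 → base $16,000
  $16,000 × 26% = $4,160

Mainline income levy:
  $47,500 × 6% = $2,850

$4,160 > $2,850, so the parallel minimum levy is the binding amount.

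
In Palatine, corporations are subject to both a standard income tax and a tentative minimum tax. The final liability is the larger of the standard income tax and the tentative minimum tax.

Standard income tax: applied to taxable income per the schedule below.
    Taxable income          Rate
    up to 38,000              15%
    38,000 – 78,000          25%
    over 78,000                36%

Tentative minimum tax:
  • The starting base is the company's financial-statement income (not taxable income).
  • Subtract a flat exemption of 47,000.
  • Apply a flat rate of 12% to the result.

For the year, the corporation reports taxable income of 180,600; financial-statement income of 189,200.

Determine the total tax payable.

52,636

Standard income tax:
  38,000 × 15% = 5,700
  40,000 × 25% = 10,000
  102,600 × 36% = 36,936
  → 52,636

Tentative minimum tax:
  Base (financial-statement income): 189,200
  Less exemption 47,000 → base 142,200
  142,200 × 12% = 17,064

52,636 > 17,064, so the standard income tax governs.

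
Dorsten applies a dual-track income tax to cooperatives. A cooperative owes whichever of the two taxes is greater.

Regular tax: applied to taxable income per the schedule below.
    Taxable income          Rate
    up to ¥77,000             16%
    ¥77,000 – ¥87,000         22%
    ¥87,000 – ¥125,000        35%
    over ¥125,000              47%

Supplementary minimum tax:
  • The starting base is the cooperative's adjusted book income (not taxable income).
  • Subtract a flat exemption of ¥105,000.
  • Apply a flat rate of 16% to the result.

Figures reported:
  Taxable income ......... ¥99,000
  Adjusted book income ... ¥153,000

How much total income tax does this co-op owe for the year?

Regular tax:
  ¥77,000 × 16% = ¥12,320
  ¥10,000 × 22% = ¥2,200
  ¥12,000 × 35% = ¥4,200
  → ¥18,720

Supplementary minimum tax:
  Base (adjusted book income): ¥153,000
  Less exemption ¥105,000 → base ¥48,000
  ¥48,000 × 16% = ¥7,680

¥18,720 > ¥7,680, so the regular tax governs.

¥18,720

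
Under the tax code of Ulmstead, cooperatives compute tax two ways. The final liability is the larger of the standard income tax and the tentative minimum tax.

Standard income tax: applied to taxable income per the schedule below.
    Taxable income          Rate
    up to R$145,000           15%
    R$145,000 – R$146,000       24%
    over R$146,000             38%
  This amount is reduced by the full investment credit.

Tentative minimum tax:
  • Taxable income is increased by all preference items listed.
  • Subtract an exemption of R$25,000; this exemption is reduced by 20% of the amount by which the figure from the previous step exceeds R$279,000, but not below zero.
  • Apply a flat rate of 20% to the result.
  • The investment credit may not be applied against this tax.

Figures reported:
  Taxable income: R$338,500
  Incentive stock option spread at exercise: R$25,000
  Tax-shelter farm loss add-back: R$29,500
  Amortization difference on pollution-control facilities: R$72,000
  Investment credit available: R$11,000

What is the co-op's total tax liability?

R$93,000

Tentative minimum tax:
  Adjusted income: R$338,500 + R$25,000 + R$29,500 + R$72,000 = R$465,000
  Exemption: 20% × (R$465,000 − R$279,000) = R$37,200 ≥ R$25,000, so the exemption is fully phased out
  Base: R$465,000 − R$0 = R$465,000
  R$465,000 × 20% = R$93,000

Standard income tax:
  R$145,000 × 15% = R$21,750
  R$1,000 × 24% = R$240
  R$192,500 × 38% = R$73,150
  → R$95,140
  Less investment credit R$11,000 → R$84,140

R$93,000 > R$84,140, so the tentative minimum tax is the binding amount.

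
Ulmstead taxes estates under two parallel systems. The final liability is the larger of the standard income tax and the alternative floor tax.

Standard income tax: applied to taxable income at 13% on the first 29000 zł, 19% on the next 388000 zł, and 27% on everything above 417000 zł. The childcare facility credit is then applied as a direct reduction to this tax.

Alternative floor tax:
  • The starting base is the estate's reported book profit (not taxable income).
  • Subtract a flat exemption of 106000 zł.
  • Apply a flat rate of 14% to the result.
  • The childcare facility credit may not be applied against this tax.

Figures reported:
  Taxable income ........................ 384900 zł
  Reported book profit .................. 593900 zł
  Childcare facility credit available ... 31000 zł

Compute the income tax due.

68306 zł

Alternative floor tax:
  Base (reported book profit): 593900 zł
  Less exemption 106000 zł → base 487900 zł
  487900 zł × 14% = 68306 zł

Standard income tax:
  29000 zł × 13% = 3770 zł
  355900 zł × 19% = 67621 zł
  → 71391 zł
  Less childcare facility credit 31000 zł → 40391 zł

68306 zł > 40391 zł, so the alternative floor tax is the binding amount.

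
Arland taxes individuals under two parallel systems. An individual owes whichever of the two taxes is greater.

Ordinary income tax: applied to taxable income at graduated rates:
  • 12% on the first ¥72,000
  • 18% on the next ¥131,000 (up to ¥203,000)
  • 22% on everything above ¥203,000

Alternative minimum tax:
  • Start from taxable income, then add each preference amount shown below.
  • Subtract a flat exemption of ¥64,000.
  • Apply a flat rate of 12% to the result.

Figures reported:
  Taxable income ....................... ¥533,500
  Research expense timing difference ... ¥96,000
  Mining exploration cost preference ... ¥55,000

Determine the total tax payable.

Alternative minimum tax:
  Adjusted income: ¥533,500 + ¥96,000 + ¥55,000 = ¥684,500
  Less exemption ¥64,000 → base ¥620,500
  ¥620,500 × 12% = ¥74,460

Ordinary income tax:
  ¥72,000 × 12% = ¥8,640
  ¥131,000 × 18% = ¥23,580
  ¥330,500 × 22% = ¥72,710
  → ¥104,930

¥104,930 > ¥74,460, so the ordinary income tax governs.

¥104,930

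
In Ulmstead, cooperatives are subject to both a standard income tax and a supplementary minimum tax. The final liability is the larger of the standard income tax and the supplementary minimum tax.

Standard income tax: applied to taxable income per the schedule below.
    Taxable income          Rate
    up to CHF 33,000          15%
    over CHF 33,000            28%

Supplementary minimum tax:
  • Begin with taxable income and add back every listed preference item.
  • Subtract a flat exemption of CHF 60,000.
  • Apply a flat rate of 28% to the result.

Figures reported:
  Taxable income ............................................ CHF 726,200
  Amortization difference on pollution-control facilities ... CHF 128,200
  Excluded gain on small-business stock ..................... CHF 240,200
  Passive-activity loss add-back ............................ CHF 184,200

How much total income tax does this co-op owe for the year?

CHF 341,264

Supplementary minimum tax:
  Adjusted income: CHF 726,200 + CHF 128,200 + CHF 240,200 + CHF 184,200 = CHF 1,278,800
  Less exemption CHF 60,000 → base CHF 1,218,800
  CHF 1,218,800 × 28% = CHF 341,264

Standard income tax:
  CHF 33,000 × 15% = CHF 4,950
  CHF 693,200 × 28% = CHF 194,096
  → CHF 199,046

CHF 341,264 > CHF 199,046, so the supplementary minimum tax is the binding amount.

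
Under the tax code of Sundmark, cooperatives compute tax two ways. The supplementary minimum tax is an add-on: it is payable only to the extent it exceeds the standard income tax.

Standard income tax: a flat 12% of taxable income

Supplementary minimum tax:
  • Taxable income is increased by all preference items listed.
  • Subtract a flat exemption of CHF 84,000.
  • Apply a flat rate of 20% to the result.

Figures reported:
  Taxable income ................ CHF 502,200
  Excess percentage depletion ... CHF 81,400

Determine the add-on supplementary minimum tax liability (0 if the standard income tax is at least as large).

CHF 39,656

Supplementary minimum tax:
  Adjusted income: CHF 502,200 + CHF 81,400 = CHF 583,600
  Less exemption CHF 84,000 → base CHF 499,600
  CHF 499,600 × 20% = CHF 99,920

Standard income tax:
  CHF 502,200 × 12% = CHF 60,264

Excess of supplementary minimum tax over standard income tax: CHF 99,920 − CHF 60,264 = CHF 39,656.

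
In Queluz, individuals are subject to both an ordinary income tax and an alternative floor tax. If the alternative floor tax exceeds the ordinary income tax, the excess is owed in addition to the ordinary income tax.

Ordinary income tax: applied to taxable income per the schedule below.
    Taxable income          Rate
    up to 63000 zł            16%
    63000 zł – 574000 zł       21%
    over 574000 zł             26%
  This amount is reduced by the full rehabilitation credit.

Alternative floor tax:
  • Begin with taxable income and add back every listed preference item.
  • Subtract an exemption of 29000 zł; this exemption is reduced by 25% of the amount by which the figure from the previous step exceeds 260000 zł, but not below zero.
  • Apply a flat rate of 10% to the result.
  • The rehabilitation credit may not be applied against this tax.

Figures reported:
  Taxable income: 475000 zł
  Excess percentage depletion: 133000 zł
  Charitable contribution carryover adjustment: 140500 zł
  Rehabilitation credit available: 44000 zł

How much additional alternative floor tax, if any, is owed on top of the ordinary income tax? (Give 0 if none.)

22250 zł

Alternative floor tax:
  Adjusted income: 475000 zł + 133000 zł + 140500 zł = 748500 zł
  Exemption: 25% × (748500 zł − 260000 zł) = 122125 zł ≥ 29000 zł, so the exemption is fully phased out
  Base: 748500 zł − 0 zł = 748500 zł
  748500 zł × 10% = 74850 zł

Ordinary income tax:
  63000 zł × 16% = 10080 zł
  412000 zł × 21% = 86520 zł
  → 96600 zł
  Less rehabilitation credit 44000 zł → 52600 zł

Excess of alternative floor tax over ordinary income tax: 74850 zł − 52600 zł = 22250 zł.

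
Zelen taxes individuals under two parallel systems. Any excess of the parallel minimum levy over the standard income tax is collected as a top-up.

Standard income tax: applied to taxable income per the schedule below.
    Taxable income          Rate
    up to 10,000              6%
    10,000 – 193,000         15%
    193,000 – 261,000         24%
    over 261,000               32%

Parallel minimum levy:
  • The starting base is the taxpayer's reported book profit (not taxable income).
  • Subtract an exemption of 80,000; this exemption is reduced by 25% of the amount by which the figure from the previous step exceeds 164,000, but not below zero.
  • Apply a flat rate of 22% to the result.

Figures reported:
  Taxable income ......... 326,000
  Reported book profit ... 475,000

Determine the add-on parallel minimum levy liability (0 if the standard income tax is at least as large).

Parallel minimum levy:
  Base (reported book profit): 475,000
  Exemption: 80,000 − 25% × (475,000 − 164,000) = 80,000 − 77,750 = 2,250
  Base: 475,000 − 2,250 = 472,750
  472,750 × 22% = 104,005

Standard income tax:
  10,000 × 6% = 600
  183,000 × 15% = 27,450
  68,000 × 24% = 16,320
  65,000 × 32% = 20,800
  → 65,170

Excess of parallel minimum levy over standard income tax: 104,005 − 65,170 = 38,835.

38,835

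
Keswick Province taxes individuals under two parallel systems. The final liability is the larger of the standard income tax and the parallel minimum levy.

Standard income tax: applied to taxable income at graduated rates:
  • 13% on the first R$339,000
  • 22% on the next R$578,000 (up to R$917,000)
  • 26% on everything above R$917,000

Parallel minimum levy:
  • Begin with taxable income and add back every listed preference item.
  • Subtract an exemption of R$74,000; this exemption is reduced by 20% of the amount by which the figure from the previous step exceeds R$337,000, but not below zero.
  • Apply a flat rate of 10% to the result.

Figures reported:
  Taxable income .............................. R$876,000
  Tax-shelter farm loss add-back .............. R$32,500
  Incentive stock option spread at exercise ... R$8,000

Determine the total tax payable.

Standard income tax:
  R$339,000 × 13% = R$44,070
  R$537,000 × 22% = R$118,140
  → R$162,210

Parallel minimum levy:
  Adjusted income: R$876,000 + R$32,500 + R$8,000 = R$916,500
  Exemption: 20% × (R$916,500 − R$337,000) = R$115,900 ≥ R$74,000, so the exemption is fully phased out
  Base: R$916,500 − R$0 = R$916,500
  R$916,500 × 10% = R$91,650

R$162,210 > R$91,650, so the standard income tax governs.

R$162,210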